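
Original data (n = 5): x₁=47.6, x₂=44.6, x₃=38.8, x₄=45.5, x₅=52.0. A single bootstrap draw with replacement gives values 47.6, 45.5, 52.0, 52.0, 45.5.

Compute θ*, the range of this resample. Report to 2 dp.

θ* = 6.50

Range = 52.0 − 45.5 = 6.50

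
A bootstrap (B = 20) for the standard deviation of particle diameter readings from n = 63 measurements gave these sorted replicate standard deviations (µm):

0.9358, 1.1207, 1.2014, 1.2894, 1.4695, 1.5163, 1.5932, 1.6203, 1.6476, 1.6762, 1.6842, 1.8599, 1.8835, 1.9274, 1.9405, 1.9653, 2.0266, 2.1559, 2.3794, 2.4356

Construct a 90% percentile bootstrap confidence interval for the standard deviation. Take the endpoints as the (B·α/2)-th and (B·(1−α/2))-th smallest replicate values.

α = 0.10; lower rank = 20 × 0.050 = 1; upper rank = 20 × 0.950 = 19.
The 1st smallest replicate is 0.9358; the 19th is 2.3794.

(0.9358, 2.3794)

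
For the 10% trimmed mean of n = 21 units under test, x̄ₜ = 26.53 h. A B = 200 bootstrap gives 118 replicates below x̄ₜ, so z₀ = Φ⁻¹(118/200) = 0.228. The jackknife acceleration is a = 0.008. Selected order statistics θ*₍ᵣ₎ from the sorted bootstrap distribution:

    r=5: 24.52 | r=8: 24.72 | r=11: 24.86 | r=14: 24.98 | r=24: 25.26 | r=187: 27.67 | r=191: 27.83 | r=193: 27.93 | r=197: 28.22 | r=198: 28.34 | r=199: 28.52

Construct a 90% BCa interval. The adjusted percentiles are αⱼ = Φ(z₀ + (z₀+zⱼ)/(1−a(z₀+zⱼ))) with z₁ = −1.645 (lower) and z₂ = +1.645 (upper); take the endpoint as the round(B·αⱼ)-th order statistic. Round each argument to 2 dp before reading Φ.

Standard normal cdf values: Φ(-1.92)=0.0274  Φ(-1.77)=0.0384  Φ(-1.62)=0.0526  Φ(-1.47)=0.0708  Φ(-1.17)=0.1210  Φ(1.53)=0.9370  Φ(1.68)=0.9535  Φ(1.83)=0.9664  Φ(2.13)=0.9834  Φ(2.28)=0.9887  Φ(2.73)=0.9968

Lower: z₀ + z₁ = 0.228 + (-1.645) = -1.417; 1 − a(z₀+z₁) = 1 − (0.008)(-1.417) = 1.0113; argument = 0.228 + (-1.417)/1.0113 = -1.1731 → -1.17.
α₁ = Φ(-1.17) = 0.1210; rank = round(200 × 0.1210) = 24; θ*₍24₎ = 25.26.
Upper: z₀ + z₂ = 1.873; 1 − a(z₀+z₂) = 0.9850; argument = 2.1295 → 2.13; α₂ = 0.9834; rank = 197; θ*₍197₎ = 28.22.

(25.26, 28.22)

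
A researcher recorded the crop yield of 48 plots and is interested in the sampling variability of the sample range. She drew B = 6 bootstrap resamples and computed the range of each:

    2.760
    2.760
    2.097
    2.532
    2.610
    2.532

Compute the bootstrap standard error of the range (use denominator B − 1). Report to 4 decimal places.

Bootstrap SE is the standard deviation of the 6 replicate ranges.
Mean of replicates: (2.760 + 2.760 + 2.097 + 2.532 + 2.610 + 2.532) / 6 = 15.29100 / 6 = 2.54850
Sum of squared deviations: (+0.21150)² + (+0.21150)² + (−0.45150)² + (−0.01650)² + (+0.06150)² + (−0.01650)² = 0.29764
Variance = 0.29764 / 5 = 0.05953
SE* = √0.05953

SE* = 0.2440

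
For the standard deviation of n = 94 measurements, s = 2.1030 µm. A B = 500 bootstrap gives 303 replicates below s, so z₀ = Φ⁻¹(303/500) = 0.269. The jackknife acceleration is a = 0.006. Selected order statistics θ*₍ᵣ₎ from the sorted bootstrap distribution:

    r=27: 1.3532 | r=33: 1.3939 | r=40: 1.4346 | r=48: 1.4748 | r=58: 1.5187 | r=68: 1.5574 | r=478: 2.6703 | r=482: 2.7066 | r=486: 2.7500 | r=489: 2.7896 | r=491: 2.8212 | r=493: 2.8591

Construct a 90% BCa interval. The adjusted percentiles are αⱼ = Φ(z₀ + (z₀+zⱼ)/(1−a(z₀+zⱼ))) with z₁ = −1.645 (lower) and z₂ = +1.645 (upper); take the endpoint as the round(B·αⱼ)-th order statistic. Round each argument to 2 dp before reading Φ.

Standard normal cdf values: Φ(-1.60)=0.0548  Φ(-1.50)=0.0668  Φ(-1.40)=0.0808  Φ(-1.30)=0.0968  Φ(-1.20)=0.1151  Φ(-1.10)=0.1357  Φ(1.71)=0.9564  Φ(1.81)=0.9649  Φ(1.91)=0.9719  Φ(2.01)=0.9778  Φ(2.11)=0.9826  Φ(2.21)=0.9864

Lower: z₀ + z₁ = 0.269 + (-1.645) = -1.376; 1 − a(z₀+z₁) = 1 − (0.006)(-1.376) = 1.0083; argument = 0.269 + (-1.376)/1.0083 = -1.0957 → -1.10.
α₁ = Φ(-1.10) = 0.1357; rank = round(500 × 0.1357) = 68; θ*₍68₎ = 1.5574.
Upper: z₀ + z₂ = 1.914; 1 − a(z₀+z₂) = 0.9885; argument = 2.2052 → 2.21; α₂ = 0.9864; rank = 493; θ*₍493₎ = 2.8591.

(1.5574, 2.8591)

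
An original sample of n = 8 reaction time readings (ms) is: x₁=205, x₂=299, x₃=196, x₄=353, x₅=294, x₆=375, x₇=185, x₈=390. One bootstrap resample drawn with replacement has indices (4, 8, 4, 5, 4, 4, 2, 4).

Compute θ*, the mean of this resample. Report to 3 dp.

θ* = 343.500

Resample values: 353, 390, 353, 294, 353, 353, 299, 353.
Mean = (353 + 390 + 353 + 294 + 353 + 353 + 299 + 353) / 8 = 2748.0 / 8 = 343.500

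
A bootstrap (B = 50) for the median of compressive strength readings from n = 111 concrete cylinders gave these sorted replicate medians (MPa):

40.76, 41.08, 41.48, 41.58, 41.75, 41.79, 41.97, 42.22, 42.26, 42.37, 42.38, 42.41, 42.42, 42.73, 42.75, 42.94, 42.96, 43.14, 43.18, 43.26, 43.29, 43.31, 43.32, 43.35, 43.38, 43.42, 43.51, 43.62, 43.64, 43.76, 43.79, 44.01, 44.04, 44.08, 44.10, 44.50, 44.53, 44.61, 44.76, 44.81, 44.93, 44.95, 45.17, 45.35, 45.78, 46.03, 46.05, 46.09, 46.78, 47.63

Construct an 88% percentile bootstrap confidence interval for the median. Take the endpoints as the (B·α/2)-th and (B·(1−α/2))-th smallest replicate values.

α = 0.12; lower rank = 50 × 0.060 = 3; upper rank = 50 × 0.940 = 47.
The 3rd smallest replicate is 41.48; the 47th is 46.05.

(41.48, 46.05)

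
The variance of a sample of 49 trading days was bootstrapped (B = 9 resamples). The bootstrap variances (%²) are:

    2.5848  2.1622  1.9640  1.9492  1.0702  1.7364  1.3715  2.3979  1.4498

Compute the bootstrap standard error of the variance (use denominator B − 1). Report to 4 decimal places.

SE* = 0.4963

Bootstrap SE is the standard deviation of the 9 replicate variances.
Mean of replicates: (2.5848 + 2.1622 + 1.9640 + 1.9492 + 1.0702 + 1.7364 + 1.3715 + 2.3979 + 1.4498) / 9 = 16.68600 / 9 = 1.85400
Sum of squared deviations: (+0.73080)² + (+0.30820)² + (+0.11000)² + (+0.09520)² + (−0.78380)² + (−0.11760)² + (−0.48250)² + (+0.54390)² + (−0.40420)² = 1.97040
Variance = 1.97040 / 8 = 0.24630
SE* = √0.24630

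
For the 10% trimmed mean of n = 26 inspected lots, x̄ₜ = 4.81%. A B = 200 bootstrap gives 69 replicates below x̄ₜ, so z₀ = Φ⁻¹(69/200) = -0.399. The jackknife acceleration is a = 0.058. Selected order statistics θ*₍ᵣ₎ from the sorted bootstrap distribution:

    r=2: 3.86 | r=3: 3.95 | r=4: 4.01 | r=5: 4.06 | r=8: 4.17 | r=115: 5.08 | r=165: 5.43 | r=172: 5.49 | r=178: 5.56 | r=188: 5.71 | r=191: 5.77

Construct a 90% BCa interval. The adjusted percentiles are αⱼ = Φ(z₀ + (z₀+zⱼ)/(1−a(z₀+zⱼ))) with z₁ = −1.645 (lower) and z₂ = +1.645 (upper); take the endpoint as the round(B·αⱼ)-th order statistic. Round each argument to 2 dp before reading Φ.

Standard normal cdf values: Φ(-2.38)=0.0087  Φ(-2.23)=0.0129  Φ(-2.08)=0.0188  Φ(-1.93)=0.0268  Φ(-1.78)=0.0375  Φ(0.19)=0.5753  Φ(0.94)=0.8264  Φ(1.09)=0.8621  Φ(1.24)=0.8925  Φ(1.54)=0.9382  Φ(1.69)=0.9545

(3.95, 5.43)

Lower: z₀ + z₁ = -0.399 + (-1.645) = -2.044; 1 − a(z₀+z₁) = 1 − (0.058)(-2.044) = 1.1186; argument = -0.399 + (-2.044)/1.1186 = -2.2264 → -2.23.
α₁ = Φ(-2.23) = 0.0129; rank = round(200 × 0.0129) = 3; θ*₍3₎ = 3.95.
Upper: z₀ + z₂ = 1.246; 1 − a(z₀+z₂) = 0.9277; argument = 0.9441 → 0.94; α₂ = 0.8264; rank = 165; θ*₍165₎ = 5.43.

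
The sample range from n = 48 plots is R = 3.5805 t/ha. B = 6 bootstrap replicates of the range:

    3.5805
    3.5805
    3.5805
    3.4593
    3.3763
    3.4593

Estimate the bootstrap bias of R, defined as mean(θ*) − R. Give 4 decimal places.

mean(θ*) = (3.5805 + 3.5805 + 3.5805 + 3.4593 + 3.3763 + 3.4593) / 6 = 3.50607
bias = 3.50607 − 3.5805

bias = −0.0744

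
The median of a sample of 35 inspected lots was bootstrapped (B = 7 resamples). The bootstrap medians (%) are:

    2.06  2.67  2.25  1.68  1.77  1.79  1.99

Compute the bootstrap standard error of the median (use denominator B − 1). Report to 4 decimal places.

Bootstrap SE is the standard deviation of the 7 replicate medians.
Mean of replicates: (2.06 + 2.67 + 2.25 + 1.68 + 1.77 + 1.79 + 1.99) / 7 = 14.21000 / 7 = 2.03000
Sum of squared deviations: (+0.03000)² + (+0.64000)² + (+0.22000)² + (−0.35000)² + (−0.26000)² + (−0.24000)² + (−0.04000)² = 0.70820
Variance = 0.70820 / 6 = 0.11803
SE* = √0.11803

SE* = 0.3436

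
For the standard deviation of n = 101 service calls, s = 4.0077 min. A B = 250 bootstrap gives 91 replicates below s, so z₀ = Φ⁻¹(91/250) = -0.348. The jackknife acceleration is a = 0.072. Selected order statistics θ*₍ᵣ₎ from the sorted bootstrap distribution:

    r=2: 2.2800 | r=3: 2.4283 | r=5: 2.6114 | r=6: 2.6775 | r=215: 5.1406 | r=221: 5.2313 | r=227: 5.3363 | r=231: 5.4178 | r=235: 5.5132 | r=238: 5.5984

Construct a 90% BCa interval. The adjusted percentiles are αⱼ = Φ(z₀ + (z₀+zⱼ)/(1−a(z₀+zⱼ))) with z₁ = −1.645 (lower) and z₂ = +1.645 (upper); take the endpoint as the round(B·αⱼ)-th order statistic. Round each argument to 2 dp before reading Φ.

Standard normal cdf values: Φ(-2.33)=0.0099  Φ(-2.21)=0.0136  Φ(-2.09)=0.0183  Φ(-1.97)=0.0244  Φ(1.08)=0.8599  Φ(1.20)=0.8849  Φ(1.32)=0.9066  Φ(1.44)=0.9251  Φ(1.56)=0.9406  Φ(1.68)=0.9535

(2.6114, 5.1406)

Lower: z₀ + z₁ = -0.348 + (-1.645) = -1.993; 1 − a(z₀+z₁) = 1 − (0.072)(-1.993) = 1.1435; argument = -0.348 + (-1.993)/1.1435 = -2.0909 → -2.09.
α₁ = Φ(-2.09) = 0.0183; rank = round(250 × 0.0183) = 5; θ*₍5₎ = 2.6114.
Upper: z₀ + z₂ = 1.297; 1 − a(z₀+z₂) = 0.9066; argument = 1.0826 → 1.08; α₂ = 0.8599; rank = 215; θ*₍215₎ = 5.1406.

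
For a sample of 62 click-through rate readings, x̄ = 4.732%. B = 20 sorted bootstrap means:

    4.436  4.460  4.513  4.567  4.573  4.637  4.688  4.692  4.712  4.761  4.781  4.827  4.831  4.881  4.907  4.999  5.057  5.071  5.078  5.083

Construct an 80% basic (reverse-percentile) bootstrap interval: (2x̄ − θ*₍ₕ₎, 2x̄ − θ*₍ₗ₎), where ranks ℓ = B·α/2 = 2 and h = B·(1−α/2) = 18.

(4.393, 5.004)

Percentile endpoints at ranks 2 and 18: θ*₍2₎ = 4.460, θ*₍18₎ = 5.071.
Basic interval reflects these around x̄:
  lower = 2 × 4.732 − 5.071 = 4.393
  upper = 2 × 4.732 − 4.460 = 5.004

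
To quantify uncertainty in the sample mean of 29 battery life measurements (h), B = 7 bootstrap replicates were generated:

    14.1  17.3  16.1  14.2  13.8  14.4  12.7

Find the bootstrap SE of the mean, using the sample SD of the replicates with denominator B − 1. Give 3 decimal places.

Bootstrap SE is the standard deviation of the 7 replicate means.
Mean of replicates: (14.1 + 17.3 + 16.1 + 14.2 + 13.8 + 14.4 + 12.7) / 7 = 102.6000 / 7 = 14.6571
Sum of squared deviations: (−0.5571)² + (+2.6429)² + (+1.4429)² + (−0.4571)² + (−0.8571)² + (−0.2571)² + (−1.9571)² = 14.2171
Variance = 14.2171 / 6 = 2.3695
SE* = √2.3695

SE* = 1.539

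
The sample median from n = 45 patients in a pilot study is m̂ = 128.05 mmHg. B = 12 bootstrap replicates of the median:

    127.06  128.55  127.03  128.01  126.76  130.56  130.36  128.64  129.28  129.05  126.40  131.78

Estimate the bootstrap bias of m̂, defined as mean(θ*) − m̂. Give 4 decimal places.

bias = +0.5733

mean(θ*) = (127.06 + 128.55 + 127.03 + 128.01 + 126.76 + 130.56 + 130.36 + 128.64 + 129.28 + 129.05 + 126.40 + 131.78) / 12 = 128.62333
bias = 128.62333 − 128.05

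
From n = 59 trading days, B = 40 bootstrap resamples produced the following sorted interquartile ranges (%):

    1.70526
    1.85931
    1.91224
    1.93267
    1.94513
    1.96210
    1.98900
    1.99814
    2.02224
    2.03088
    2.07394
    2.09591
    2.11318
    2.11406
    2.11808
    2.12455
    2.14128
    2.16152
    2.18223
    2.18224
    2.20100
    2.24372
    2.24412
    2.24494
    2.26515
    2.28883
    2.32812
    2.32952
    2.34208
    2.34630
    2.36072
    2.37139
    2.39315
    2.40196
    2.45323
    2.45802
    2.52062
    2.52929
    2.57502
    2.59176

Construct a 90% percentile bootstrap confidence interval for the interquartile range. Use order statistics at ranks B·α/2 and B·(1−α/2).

(1.85931, 2.52929)

α = 0.10; lower rank = 40 × 0.050 = 2; upper rank = 40 × 0.950 = 38.
The 2nd smallest replicate is 1.85931; the 38th is 2.52929.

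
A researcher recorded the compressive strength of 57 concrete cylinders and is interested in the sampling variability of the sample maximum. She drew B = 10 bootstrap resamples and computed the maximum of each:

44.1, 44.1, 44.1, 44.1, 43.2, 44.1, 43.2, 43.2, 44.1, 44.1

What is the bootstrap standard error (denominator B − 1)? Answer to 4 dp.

Bootstrap SE is the standard deviation of the 10 replicate maximums.
Mean of replicates: (44.1 + 44.1 + 44.1 + 44.1 + 43.2 + 44.1 + 43.2 + 43.2 + 44.1 + 44.1) / 10 = 438.30000 / 10 = 43.83000
Sum of squared deviations: (+0.27000)² + (+0.27000)² + (+0.27000)² + (+0.27000)² + (−0.63000)² + (+0.27000)² + (−0.63000)² + (−0.63000)² + (+0.27000)² + (+0.27000)² = 1.70100
Variance = 1.70100 / 9 = 0.18900
SE* = √0.18900

SE* = 0.4347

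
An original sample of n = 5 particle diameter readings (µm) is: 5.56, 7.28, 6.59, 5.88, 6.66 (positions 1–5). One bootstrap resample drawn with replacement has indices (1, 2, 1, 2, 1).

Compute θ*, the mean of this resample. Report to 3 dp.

Resample values: 5.56, 7.28, 5.56, 7.28, 5.56.
Mean = (5.56 + 7.28 + 5.56 + 7.28 + 5.56) / 5 = 31.240 / 5 = 6.248

θ* = 6.248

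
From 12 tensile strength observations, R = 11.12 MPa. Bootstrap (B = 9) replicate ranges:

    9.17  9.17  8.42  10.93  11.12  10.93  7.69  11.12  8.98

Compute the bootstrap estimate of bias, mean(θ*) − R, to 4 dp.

bias = −1.3944

mean(θ*) = (9.17 + 9.17 + 8.42 + 10.93 + 11.12 + 10.93 + 7.69 + 11.12 + 8.98) / 9 = 9.72556
bias = 9.72556 − 11.12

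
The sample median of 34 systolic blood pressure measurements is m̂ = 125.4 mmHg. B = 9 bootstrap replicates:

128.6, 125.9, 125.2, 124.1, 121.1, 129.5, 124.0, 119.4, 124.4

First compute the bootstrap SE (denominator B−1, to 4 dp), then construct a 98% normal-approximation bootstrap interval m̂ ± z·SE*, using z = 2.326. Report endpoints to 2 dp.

(117.96, 132.84)

Mean of replicates = 124.6889; sum of squared deviations = 81.9289; SE* = √(81.9289/8) = 3.2002
Margin = 2.326 × 3.2002 = 7.444
Interval: 125.4 ± 7.444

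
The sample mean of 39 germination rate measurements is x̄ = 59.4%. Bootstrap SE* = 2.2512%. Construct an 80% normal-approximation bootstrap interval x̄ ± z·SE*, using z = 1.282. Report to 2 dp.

(56.51, 62.29)

Margin = 1.282 × 2.2512 = 2.886
Interval: 59.4 ± 2.886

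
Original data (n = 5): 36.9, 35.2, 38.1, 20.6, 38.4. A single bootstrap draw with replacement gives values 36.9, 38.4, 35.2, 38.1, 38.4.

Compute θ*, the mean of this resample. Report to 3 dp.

Mean = (36.9 + 38.4 + 35.2 + 38.1 + 38.4) / 5 = 187.00 / 5 = 37.400

θ* = 37.400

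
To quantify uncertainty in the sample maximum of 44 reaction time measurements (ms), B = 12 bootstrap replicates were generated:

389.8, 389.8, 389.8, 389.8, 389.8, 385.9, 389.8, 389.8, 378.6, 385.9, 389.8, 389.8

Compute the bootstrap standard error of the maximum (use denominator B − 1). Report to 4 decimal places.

SE* = 3.3815

Bootstrap SE is the standard deviation of the 12 replicate maximums.
Mean of replicates: (389.8 + 389.8 + 389.8 + 389.8 + 389.8 + 385.9 + 389.8 + 389.8 + 378.6 + 385.9 + 389.8 + 389.8) / 12 = 4658.60000 / 12 = 388.21667
Sum of squared deviations: (+1.58333)² + (+1.58333)² + (+1.58333)² + (+1.58333)² + (+1.58333)² + (−2.31667)² + (+1.58333)² + (+1.58333)² + (−9.61667)² + (−2.31667)² + (+1.58333)² + (+1.58333)² = 125.77667
Variance = 125.77667 / 11 = 11.43424
SE* = √11.43424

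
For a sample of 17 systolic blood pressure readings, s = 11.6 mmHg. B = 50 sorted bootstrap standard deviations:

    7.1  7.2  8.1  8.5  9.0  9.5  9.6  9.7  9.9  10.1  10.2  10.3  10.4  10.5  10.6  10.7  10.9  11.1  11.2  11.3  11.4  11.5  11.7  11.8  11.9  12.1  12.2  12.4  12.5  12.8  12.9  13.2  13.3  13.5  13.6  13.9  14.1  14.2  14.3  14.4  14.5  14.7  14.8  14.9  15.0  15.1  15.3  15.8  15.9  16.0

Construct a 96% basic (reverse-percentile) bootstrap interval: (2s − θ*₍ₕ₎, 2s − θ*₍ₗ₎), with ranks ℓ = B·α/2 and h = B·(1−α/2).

(7.3, 16.1)

Percentile endpoints at ranks 1 and 49: θ*₍1₎ = 7.1, θ*₍49₎ = 15.9.
Basic interval reflects these around s:
  lower = 2 × 11.6 − 15.9 = 7.3
  upper = 2 × 11.6 − 7.1 = 16.1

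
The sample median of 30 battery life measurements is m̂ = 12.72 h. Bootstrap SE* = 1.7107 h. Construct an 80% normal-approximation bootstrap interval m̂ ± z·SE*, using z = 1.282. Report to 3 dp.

Margin = 1.282 × 1.7107 = 2.1931
Interval: 12.72 ± 2.1931

(10.527, 14.913)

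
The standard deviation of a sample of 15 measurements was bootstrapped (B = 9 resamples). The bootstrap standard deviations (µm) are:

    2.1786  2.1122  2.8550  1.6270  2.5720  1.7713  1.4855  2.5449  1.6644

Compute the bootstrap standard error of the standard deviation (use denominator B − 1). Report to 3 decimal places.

SE* = 0.487

Bootstrap SE is the standard deviation of the 9 replicate standard deviations.
Mean of replicates: (2.1786 + 2.1122 + 2.8550 + 1.6270 + 2.5720 + 1.7713 + 1.4855 + 2.5449 + 1.6644) / 9 = 18.81090 / 9 = 2.09010
Sum of squared deviations: (+0.08850)² + (+0.02210)² + (+0.76490)² + (−0.46310)² + (+0.48190)² + (−0.31880)² + (−0.60460)² + (+0.45480)² + (−0.42570)² = 1.89532
Variance = 1.89532 / 8 = 0.23692
SE* = √0.23692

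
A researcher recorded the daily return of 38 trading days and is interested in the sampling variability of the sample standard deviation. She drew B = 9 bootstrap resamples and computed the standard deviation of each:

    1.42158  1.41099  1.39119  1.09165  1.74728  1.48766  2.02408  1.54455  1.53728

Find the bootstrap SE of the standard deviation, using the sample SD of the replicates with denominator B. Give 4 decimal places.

SE* = 0.2425

Bootstrap SE is the standard deviation of the 9 replicate standard deviations.
Mean of replicates: (1.42158 + 1.41099 + 1.39119 + 1.09165 + 1.74728 + 1.48766 + 2.02408 + 1.54455 + 1.53728) / 9 = 13.656260 / 9 = 1.517362
Sum of squared deviations: (−0.095782)² + (−0.106372)² + (−0.126172)² + (−0.425712)² + (+0.229918)² + (−0.029702)² + (+0.506718)² + (+0.027188)² + (+0.019918)² = 0.529283
Variance = 0.529283 / 9 = 0.058809
SE* = √0.058809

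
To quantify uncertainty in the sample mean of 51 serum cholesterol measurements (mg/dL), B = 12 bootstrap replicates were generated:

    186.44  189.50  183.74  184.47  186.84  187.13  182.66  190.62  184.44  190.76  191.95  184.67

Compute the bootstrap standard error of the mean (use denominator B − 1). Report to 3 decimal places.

SE* = 3.106

Bootstrap SE is the standard deviation of the 12 replicate means.
Mean of replicates: (186.44 + 189.50 + 183.74 + 184.47 + 186.84 + 187.13 + 182.66 + 190.62 + 184.44 + 190.76 + 191.95 + 184.67) / 12 = 2243.2200 / 12 = 186.9350
Sum of squared deviations: (−0.4950)² + (+2.5650)² + (−3.1950)² + (−2.4650)² + (−0.0950)² + (+0.1950)² + (−4.2750)² + (+3.6850)² + (−2.4950)² + (+3.8250)² + (+5.0150)² + (−2.2650)² = 106.1465
Variance = 106.1465 / 11 = 9.6497
SE* = √9.6497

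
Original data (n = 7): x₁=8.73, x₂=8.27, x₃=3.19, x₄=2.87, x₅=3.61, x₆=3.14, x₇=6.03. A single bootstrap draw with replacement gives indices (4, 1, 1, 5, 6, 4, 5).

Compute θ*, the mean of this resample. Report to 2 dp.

Resample values: 2.87, 8.73, 8.73, 3.61, 3.14, 2.87, 3.61.
Mean = (2.87 + 8.73 + 8.73 + 3.61 + 3.14 + 2.87 + 3.61) / 7 = 33.560 / 7 = 4.79

θ* = 4.79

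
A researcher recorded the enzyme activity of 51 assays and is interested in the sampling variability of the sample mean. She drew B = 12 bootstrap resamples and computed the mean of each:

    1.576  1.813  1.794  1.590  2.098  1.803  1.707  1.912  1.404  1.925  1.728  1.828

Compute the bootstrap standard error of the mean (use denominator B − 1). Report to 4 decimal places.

Bootstrap SE is the standard deviation of the 12 replicate means.
Mean of replicates: (1.576 + 1.813 + 1.794 + 1.590 + 2.098 + 1.803 + 1.707 + 1.912 + 1.404 + 1.925 + 1.728 + 1.828) / 12 = 21.17800 / 12 = 1.76483
Sum of squared deviations: (−0.18883)² + (+0.04817)² + (+0.02917)² + (−0.17483)² + (+0.33317)² + (+0.03817)² + (−0.05783)² + (+0.14717)² + (−0.36083)² + (+0.16017)² + (−0.03683)² + (+0.06317)² = 0.36806
Variance = 0.36806 / 11 = 0.03346
SE* = √0.03346

SE* = 0.1829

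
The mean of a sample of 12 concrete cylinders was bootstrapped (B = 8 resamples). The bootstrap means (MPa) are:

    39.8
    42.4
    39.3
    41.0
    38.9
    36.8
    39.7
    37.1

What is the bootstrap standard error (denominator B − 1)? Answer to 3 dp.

Bootstrap SE is the standard deviation of the 8 replicate means.
Mean of replicates: (39.8 + 42.4 + 39.3 + 41.0 + 38.9 + 36.8 + 39.7 + 37.1) / 8 = 315.0000 / 8 = 39.3750
Sum of squared deviations: (+0.4250)² + (+3.0250)² + (−0.0750)² + (+1.6250)² + (−0.4750)² + (−2.5750)² + (+0.3250)² + (−2.2750)² = 24.1150
Variance = 24.1150 / 7 = 3.4450
SE* = √3.4450

SE* = 1.856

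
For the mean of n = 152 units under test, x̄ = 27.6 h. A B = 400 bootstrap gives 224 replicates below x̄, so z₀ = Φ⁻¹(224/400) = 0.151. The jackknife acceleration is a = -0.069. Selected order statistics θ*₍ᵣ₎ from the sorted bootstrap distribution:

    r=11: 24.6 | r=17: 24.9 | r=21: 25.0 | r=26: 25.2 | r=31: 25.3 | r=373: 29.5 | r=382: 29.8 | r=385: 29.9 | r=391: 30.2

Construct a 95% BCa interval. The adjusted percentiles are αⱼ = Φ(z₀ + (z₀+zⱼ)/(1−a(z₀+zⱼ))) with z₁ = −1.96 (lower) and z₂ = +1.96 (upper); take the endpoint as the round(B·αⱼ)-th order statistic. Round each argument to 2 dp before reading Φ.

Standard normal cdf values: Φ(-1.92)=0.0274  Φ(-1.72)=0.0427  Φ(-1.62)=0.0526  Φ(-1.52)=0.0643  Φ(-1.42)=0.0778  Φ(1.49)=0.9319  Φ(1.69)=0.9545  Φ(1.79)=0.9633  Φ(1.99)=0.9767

Lower: z₀ + z₁ = 0.151 + (-1.960) = -1.809; 1 − a(z₀+z₁) = 1 − (-0.069)(-1.809) = 0.8752; argument = 0.151 + (-1.809)/0.8752 = -1.9160 → -1.92.
α₁ = Φ(-1.92) = 0.0274; rank = round(400 × 0.0274) = 11; θ*₍11₎ = 24.6.
Upper: z₀ + z₂ = 2.111; 1 − a(z₀+z₂) = 1.1457; argument = 1.9936 → 1.99; α₂ = 0.9767; rank = 391; θ*₍391₎ = 30.2.

(24.6, 30.2)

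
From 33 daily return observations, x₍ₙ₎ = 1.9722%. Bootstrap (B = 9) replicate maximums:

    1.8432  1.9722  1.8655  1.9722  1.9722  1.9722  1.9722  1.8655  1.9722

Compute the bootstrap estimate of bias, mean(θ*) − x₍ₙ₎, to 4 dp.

bias = −0.0380

mean(θ*) = (1.8432 + 1.9722 + 1.8655 + 1.9722 + 1.9722 + 1.9722 + 1.9722 + 1.8655 + 1.9722) / 9 = 1.93416
bias = 1.93416 − 1.9722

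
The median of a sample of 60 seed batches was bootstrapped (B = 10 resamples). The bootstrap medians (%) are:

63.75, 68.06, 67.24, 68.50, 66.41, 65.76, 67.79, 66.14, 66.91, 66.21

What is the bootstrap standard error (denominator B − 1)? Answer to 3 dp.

Bootstrap SE is the standard deviation of the 10 replicate medians.
Mean of replicates: (63.75 + 68.06 + 67.24 + 68.50 + 66.41 + 65.76 + 67.79 + 66.14 + 66.91 + 66.21) / 10 = 666.7700 / 10 = 66.6770
Sum of squared deviations: (−2.9270)² + (+1.3830)² + (+0.5630)² + (+1.8230)² + (−0.2670)² + (−0.9170)² + (+1.1130)² + (−0.5370)² + (+0.2330)² + (−0.4670)² = 16.8320
Variance = 16.8320 / 9 = 1.8702
SE* = √1.8702

SE* = 1.368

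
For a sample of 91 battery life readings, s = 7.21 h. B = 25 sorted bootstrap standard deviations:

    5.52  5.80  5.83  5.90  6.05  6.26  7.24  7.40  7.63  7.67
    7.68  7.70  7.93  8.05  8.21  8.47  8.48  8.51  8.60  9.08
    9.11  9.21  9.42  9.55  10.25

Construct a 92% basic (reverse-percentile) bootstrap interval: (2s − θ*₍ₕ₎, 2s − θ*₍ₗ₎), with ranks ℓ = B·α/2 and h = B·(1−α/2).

(4.87, 8.90)

Percentile endpoints at ranks 1 and 24: θ*₍1₎ = 5.52, θ*₍24₎ = 9.55.
Basic interval reflects these around s:
  lower = 2 × 7.21 − 9.55 = 4.87
  upper = 2 × 7.21 − 5.52 = 8.90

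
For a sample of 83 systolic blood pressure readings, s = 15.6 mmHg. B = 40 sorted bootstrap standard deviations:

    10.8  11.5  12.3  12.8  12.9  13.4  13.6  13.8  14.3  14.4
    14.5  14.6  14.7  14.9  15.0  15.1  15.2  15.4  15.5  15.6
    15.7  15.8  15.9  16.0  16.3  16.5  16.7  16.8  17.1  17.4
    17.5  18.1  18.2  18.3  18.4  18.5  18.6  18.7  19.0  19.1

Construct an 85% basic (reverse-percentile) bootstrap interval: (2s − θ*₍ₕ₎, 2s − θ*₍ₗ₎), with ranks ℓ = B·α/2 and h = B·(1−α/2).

(12.6, 18.9)

Percentile endpoints at ranks 3 and 37: θ*₍3₎ = 12.3, θ*₍37₎ = 18.6.
Basic interval reflects these around s:
  lower = 2 × 15.6 − 18.6 = 12.6
  upper = 2 × 15.6 − 12.3 = 18.9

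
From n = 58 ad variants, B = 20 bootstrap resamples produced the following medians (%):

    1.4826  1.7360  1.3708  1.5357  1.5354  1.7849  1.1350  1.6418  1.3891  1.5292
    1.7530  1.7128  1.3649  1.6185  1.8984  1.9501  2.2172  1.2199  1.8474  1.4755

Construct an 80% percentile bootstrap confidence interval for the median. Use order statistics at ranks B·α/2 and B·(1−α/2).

Sorted replicates: 1.1350, 1.2199, 1.3649, 1.3708, 1.3891, 1.4755, 1.4826, 1.5292, 1.5354, 1.5357, 1.6185, 1.6418, 1.7128, 1.7360, 1.7530, 1.7849, 1.8474, 1.8984, 1.9501, 2.2172
α = 0.20; lower rank = 20 × 0.100 = 2; upper rank = 20 × 0.900 = 18.
The 2nd smallest replicate is 1.2199; the 18th is 1.8984.

(1.2199, 1.8984)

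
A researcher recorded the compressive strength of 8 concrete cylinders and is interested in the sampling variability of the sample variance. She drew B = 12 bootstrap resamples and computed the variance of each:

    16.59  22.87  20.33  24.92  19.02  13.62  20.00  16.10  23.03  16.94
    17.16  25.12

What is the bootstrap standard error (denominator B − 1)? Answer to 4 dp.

SE* = 3.7214

Bootstrap SE is the standard deviation of the 12 replicate variances.
Mean of replicates: (16.59 + 22.87 + 20.33 + 24.92 + 19.02 + 13.62 + 20.00 + 16.10 + 23.03 + 16.94 + 17.16 + 25.12) / 12 = 235.70000 / 12 = 19.64167
Sum of squared deviations: (−3.05167)² + (+3.22833)² + (+0.68833)² + (+5.27833)² + (−0.62167)² + (−6.02167)² + (+0.35833)² + (−3.54167)² + (+3.38833)² + (−2.70167)² + (−2.48167)² + (+5.47833)² = 152.33877
Variance = 152.33877 / 11 = 13.84898
SE* = √13.84898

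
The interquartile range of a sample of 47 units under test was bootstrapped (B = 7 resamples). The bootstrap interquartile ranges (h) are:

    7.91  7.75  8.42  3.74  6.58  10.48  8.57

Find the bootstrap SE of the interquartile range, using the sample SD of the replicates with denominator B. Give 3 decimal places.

Bootstrap SE is the standard deviation of the 7 replicate interquartile ranges.
Mean of replicates: (7.91 + 7.75 + 8.42 + 3.74 + 6.58 + 10.48 + 8.57) / 7 = 53.4500 / 7 = 7.6357
Sum of squared deviations: (+0.2743)² + (+0.1143)² + (+0.7843)² + (−3.8957)² + (−1.0557)² + (+2.8443)² + (+0.9343)² = 25.9574
Variance = 25.9574 / 7 = 3.7082
SE* = √3.7082

SE* = 1.926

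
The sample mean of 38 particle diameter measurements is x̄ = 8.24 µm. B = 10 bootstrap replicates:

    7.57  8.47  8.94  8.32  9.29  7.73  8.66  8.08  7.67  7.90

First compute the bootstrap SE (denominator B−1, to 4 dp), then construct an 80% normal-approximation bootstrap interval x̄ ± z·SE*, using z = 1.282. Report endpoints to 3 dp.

Mean of replicates = 8.2630; sum of squared deviations = 2.9980; SE* = √(2.9980/9) = 0.5772
Margin = 1.282 × 0.5772 = 0.7400
Interval: 8.24 ± 0.7400

(7.500, 8.980)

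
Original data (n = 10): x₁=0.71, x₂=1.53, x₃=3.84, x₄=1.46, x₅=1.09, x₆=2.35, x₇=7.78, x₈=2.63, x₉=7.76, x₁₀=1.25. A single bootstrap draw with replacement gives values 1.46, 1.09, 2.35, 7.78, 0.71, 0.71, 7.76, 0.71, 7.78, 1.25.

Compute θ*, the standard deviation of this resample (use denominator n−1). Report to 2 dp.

θ* = 3.22

Mean = 3.1600; sum of squared deviations = 93.3354
s² = 93.3354 / 9 = 10.3706
s = √10.3706 = 3.22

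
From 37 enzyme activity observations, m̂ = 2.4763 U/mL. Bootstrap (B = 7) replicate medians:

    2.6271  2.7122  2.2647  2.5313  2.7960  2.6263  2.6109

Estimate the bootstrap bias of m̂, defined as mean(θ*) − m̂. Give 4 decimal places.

mean(θ*) = (2.6271 + 2.7122 + 2.2647 + 2.5313 + 2.7960 + 2.6263 + 2.6109) / 7 = 2.59550
bias = 2.59550 − 2.4763

bias = +0.1192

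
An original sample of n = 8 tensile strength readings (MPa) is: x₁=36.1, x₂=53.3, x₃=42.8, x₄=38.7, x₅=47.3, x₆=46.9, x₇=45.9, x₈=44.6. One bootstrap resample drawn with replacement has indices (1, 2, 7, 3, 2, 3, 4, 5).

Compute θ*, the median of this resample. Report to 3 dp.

θ* = 44.350

Resample values: 36.1, 53.3, 45.9, 42.8, 53.3, 42.8, 38.7, 47.3.
Sorted: 36.1, 38.7, 42.8, 42.8, 45.9, 47.3, 53.3, 53.3
Median = average of the two middle values = 44.350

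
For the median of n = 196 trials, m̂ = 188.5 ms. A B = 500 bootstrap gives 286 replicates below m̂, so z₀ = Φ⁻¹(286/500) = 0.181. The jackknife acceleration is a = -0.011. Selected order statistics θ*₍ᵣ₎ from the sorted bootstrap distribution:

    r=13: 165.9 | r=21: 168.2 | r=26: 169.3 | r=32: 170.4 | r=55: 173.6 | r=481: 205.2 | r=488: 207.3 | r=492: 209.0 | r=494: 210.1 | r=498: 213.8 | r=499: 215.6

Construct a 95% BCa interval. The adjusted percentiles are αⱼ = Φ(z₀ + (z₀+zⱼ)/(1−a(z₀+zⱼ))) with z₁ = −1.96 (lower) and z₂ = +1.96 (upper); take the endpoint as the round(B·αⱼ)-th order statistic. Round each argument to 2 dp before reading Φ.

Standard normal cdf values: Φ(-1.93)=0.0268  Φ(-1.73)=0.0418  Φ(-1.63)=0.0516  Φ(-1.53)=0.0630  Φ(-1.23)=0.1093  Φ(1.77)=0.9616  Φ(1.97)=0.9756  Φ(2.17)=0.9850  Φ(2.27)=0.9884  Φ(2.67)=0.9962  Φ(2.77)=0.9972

(169.3, 210.1)

Lower: z₀ + z₁ = 0.181 + (-1.960) = -1.779; 1 − a(z₀+z₁) = 1 − (-0.011)(-1.779) = 0.9804; argument = 0.181 + (-1.779)/0.9804 = -1.6335 → -1.63.
α₁ = Φ(-1.63) = 0.0516; rank = round(500 × 0.0516) = 26; θ*₍26₎ = 169.3.
Upper: z₀ + z₂ = 2.141; 1 − a(z₀+z₂) = 1.0236; argument = 2.2727 → 2.27; α₂ = 0.9884; rank = 494; θ*₍494₎ = 210.1.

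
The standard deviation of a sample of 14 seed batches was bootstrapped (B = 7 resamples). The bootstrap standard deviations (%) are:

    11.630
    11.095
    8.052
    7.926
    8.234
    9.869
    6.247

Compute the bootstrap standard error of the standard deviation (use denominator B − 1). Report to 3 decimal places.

Bootstrap SE is the standard deviation of the 7 replicate standard deviations.
Mean of replicates: (11.630 + 11.095 + 8.052 + 7.926 + 8.234 + 9.869 + 6.247) / 7 = 63.0530 / 7 = 9.0076
Sum of squared deviations: (+2.6224)² + (+2.0874)² + (−0.9556)² + (−1.0816)² + (−0.7736)² + (+0.8614)² + (−2.7606)² = 22.2786
Variance = 22.2786 / 6 = 3.7131
SE* = √3.7131

SE* = 1.927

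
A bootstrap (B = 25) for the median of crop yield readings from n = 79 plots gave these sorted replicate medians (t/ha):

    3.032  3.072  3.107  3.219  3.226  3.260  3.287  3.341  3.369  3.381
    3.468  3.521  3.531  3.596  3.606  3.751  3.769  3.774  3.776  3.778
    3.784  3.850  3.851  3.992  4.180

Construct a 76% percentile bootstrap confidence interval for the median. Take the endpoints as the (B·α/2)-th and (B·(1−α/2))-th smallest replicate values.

(3.107, 3.850)

α = 0.24; lower rank = 25 × 0.120 = 3; upper rank = 25 × 0.880 = 22.
The 3rd smallest replicate is 3.107; the 22nd is 3.850.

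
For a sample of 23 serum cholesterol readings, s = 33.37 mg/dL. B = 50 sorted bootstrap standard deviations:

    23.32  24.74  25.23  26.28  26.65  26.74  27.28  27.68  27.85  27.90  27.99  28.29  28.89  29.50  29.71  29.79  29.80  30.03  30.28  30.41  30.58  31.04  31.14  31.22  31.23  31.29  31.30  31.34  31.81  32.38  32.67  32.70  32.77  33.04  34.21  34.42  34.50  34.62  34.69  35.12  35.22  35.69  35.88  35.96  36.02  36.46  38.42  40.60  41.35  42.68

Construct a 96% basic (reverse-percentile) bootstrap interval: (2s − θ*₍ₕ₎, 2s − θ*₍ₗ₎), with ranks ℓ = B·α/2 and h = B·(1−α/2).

(25.39, 43.42)

Percentile endpoints at ranks 1 and 49: θ*₍1₎ = 23.32, θ*₍49₎ = 41.35.
Basic interval reflects these around s:
  lower = 2 × 33.37 − 41.35 = 25.39
  upper = 2 × 33.37 − 23.32 = 43.42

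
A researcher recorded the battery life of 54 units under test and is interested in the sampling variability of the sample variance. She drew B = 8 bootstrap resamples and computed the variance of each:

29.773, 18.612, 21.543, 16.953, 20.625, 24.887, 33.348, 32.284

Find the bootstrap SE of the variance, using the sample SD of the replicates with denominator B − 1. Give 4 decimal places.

SE* = 6.3438

Bootstrap SE is the standard deviation of the 8 replicate variances.
Mean of replicates: (29.773 + 18.612 + 21.543 + 16.953 + 20.625 + 24.887 + 33.348 + 32.284) / 8 = 198.02500 / 8 = 24.75313
Sum of squared deviations: (+5.01987)² + (−6.14113)² + (−3.21013)² + (−7.80013)² + (−4.12813)² + (+0.13387)² + (+8.59487)² + (+7.53087)² = 281.70471
Variance = 281.70471 / 7 = 40.24353
SE* = √40.24353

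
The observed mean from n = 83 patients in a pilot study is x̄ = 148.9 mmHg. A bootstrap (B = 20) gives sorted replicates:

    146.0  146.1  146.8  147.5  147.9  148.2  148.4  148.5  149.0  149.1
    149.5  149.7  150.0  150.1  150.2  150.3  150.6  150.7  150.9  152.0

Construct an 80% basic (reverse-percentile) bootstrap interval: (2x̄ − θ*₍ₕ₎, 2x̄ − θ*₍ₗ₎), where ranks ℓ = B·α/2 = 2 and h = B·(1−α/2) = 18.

(147.1, 151.7)

Percentile endpoints at ranks 2 and 18: θ*₍2₎ = 146.1, θ*₍18₎ = 150.7.
Basic interval reflects these around x̄:
  lower = 2 × 148.9 − 150.7 = 147.1
  upper = 2 × 148.9 − 146.1 = 151.7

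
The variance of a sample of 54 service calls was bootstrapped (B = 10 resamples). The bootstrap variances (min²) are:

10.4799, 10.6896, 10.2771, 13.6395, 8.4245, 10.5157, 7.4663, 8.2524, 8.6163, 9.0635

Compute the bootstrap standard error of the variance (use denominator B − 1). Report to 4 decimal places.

Bootstrap SE is the standard deviation of the 10 replicate variances.
Mean of replicates: (10.4799 + 10.6896 + 10.2771 + 13.6395 + 8.4245 + 10.5157 + 7.4663 + 8.2524 + 8.6163 + 9.0635) / 10 = 97.42480 / 10 = 9.74248
Sum of squared deviations: (+0.73742)² + (+0.94712)² + (+0.53462)² + (+3.89702)² + (−1.31798)² + (+0.77322)² + (−2.27618)² + (−1.49008)² + (−1.12618)² + (−0.67898)² = 28.37898
Variance = 28.37898 / 9 = 3.15322
SE* = √3.15322

SE* = 1.7757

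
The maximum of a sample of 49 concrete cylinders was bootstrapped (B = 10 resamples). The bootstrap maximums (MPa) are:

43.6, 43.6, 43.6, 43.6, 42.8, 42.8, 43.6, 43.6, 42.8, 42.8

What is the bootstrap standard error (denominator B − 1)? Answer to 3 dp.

SE* = 0.413

Bootstrap SE is the standard deviation of the 10 replicate maximums.
Mean of replicates: (43.6 + 43.6 + 43.6 + 43.6 + 42.8 + 42.8 + 43.6 + 43.6 + 42.8 + 42.8) / 10 = 432.8000 / 10 = 43.2800
Sum of squared deviations: (+0.3200)² + (+0.3200)² + (+0.3200)² + (+0.3200)² + (−0.4800)² + (−0.4800)² + (+0.3200)² + (+0.3200)² + (−0.4800)² + (−0.4800)² = 1.5360
Variance = 1.5360 / 9 = 0.1707
SE* = √0.1707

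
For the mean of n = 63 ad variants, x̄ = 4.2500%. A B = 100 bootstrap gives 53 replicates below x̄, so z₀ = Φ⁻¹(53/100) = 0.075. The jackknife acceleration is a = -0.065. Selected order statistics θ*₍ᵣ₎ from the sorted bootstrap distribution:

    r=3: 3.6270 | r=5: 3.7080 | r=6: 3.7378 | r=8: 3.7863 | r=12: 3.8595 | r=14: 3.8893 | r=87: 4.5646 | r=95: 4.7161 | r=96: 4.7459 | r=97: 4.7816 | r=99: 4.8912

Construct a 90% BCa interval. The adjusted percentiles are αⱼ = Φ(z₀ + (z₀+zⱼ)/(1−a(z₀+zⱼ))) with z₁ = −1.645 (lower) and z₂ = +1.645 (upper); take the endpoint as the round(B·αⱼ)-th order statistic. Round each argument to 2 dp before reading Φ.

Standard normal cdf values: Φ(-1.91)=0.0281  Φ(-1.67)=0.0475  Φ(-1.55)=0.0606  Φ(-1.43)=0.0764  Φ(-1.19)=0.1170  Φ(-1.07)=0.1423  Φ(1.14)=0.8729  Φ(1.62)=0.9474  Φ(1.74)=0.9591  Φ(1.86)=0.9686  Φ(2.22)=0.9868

Lower: z₀ + z₁ = 0.075 + (-1.645) = -1.570; 1 − a(z₀+z₁) = 1 − (-0.065)(-1.570) = 0.8980; argument = 0.075 + (-1.570)/0.8980 = -1.6734 → -1.67.
α₁ = Φ(-1.67) = 0.0475; rank = round(100 × 0.0475) = 5; θ*₍5₎ = 3.7080.
Upper: z₀ + z₂ = 1.720; 1 − a(z₀+z₂) = 1.1118; argument = 1.6220 → 1.62; α₂ = 0.9474; rank = 95; θ*₍95₎ = 4.7161.

(3.7080, 4.7161)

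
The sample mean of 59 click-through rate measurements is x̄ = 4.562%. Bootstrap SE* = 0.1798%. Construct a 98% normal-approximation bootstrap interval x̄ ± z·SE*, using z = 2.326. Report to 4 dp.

Margin = 2.326 × 0.1798 = 0.41821
Interval: 4.562 ± 0.41821

(4.1438, 4.9802)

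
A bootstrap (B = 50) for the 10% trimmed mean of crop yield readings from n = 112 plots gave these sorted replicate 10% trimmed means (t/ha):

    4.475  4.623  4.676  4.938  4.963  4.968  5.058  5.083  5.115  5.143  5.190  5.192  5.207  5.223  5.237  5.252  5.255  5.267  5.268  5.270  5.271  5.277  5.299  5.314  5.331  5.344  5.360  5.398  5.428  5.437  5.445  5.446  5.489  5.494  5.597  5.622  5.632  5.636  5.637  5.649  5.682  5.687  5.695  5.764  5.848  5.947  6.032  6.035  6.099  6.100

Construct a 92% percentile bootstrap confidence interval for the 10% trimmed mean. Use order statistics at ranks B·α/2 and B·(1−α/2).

(4.623, 6.035)

α = 0.08; lower rank = 50 × 0.040 = 2; upper rank = 50 × 0.960 = 48.
The 2nd smallest replicate is 4.623; the 48th is 6.035.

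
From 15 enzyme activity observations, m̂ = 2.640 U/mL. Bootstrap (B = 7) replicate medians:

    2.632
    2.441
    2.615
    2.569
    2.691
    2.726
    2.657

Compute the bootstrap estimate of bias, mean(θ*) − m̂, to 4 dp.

mean(θ*) = (2.632 + 2.441 + 2.615 + 2.569 + 2.691 + 2.726 + 2.657) / 7 = 2.61871
bias = 2.61871 − 2.640

bias = −0.0213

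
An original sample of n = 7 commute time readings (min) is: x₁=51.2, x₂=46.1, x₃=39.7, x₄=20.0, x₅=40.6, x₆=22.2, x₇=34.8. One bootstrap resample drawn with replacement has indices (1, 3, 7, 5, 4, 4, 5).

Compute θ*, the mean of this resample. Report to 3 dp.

Resample values: 51.2, 39.7, 34.8, 40.6, 20.0, 20.0, 40.6.
Mean = (51.2 + 39.7 + 34.8 + 40.6 + 20.0 + 20.0 + 40.6) / 7 = 246.90 / 7 = 35.271

θ* = 35.271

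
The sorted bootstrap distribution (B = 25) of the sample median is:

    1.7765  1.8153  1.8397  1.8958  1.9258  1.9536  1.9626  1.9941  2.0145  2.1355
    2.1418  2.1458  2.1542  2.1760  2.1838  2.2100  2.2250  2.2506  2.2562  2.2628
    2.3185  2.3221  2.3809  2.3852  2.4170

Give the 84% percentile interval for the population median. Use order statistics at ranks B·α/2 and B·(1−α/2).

α = 0.16; lower rank = 25 × 0.080 = 2; upper rank = 25 × 0.920 = 23.
The 2nd smallest replicate is 1.8153; the 23rd is 2.3809.

(1.8153, 2.3809)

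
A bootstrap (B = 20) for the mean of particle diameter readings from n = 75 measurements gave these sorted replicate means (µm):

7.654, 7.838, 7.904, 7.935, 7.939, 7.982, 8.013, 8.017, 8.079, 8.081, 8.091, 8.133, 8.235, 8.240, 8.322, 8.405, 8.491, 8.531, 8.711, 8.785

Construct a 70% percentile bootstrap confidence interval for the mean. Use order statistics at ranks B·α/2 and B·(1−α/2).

α = 0.30; lower rank = 20 × 0.150 = 3; upper rank = 20 × 0.850 = 17.
The 3rd smallest replicate is 7.904; the 17th is 8.491.

(7.904, 8.491)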